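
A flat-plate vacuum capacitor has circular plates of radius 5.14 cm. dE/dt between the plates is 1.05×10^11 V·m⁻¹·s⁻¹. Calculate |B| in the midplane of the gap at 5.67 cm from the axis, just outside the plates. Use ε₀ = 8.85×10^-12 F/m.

Through the whole plate area (πR² = 8.300×10^-3 m²), I_d = ε₀ πR² dE/dt = 7.713×10^-3 A.
For r ≥ R the full I_d is enclosed: B = μ₀ I_d/(2πr) = (4π×10^-7)(7.713×10^-3)/(2π·0.0567) = 2.72×10^-8 T.

2.72×10^-8 T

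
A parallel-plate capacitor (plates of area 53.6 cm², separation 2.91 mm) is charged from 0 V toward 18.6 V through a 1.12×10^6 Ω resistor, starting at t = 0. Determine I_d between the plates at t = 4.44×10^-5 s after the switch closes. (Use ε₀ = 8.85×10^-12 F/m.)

With C = ε₀A/d = (8.85×10^-12)(5.36×10^-3)/(2.91×10^-3) = 1.630×10^-11 F, the time constant is τ = RC = 1.826×10^-5 s, so t/τ = 2.432 and e^(−t/τ) = 0.08786.
I_d = I_cond = (V₀/R) e^(−t/τ) = (1.661×10^-5)(0.08786) = 1.46×10^-6 A.

1.46×10^-6 A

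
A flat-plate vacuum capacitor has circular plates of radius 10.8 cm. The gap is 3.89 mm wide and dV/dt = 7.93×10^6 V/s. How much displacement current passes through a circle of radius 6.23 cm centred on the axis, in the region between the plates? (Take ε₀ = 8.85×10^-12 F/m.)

I_d = C dV/dt with C = ε₀πR²/d = 8.336×10^-11 F, so I_d = (8.336×10^-11)(7.93×10^6) = 6.610×10^-4 A.
The field is uniform, so I_d,enc = I_d (r/R)² = (6.610×10^-4)(6.23/10.8)² = 2.20×10^-4 A.

2.20×10^-4 A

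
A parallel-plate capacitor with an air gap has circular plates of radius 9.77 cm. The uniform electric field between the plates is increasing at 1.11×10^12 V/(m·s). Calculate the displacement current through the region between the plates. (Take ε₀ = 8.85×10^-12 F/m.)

0.295 A

With a uniform field, Φ_E = EA, so I_d = ε₀ A dE/dt = 0.295 A.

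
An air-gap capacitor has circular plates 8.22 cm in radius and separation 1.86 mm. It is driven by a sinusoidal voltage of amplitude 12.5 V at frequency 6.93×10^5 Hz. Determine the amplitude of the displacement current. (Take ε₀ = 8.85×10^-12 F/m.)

5.50×10^-3 A

The displacement current equals the conduction current C dV/dt, which peaks at C V₀ ω.
With C = ε₀A/d = (8.85×10^-12)(0.02123)/(1.86×10^-3) = 1.010×10^-10 F and ω = 2πf = 4.354×10^6 rad/s, I_d,max = (1.010×10^-10)(12.5)(4.354×10^6) = 5.50×10^-3 A.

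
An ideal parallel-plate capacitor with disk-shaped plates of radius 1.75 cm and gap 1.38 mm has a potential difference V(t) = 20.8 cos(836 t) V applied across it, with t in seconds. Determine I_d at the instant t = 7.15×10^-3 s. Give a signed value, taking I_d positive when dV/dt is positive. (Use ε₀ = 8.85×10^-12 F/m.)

3.23×10^-8 A

dE/dt = (V₀ω/d)·−sin(ωt) with ωt = 5.9774 rad: (20.8)(836)(0.3010)/(1.38×10^-3) = 3.793×10^6 V/(m·s).
I_d = ε₀ A dE/dt = (8.85×10^-12)(9.621×10^-4)(3.793×10^6) = 3.23×10^-8 A.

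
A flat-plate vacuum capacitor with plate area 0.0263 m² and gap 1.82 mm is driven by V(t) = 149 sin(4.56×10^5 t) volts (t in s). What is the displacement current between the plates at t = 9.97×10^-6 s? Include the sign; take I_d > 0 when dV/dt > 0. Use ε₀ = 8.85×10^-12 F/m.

dE/dt = (V₀ω/d)·cos(ωt) with ωt = 4.54632 rad: (149)(4.56×10^5)(-0.1653)/(1.82×10^-3) = -6.171×10^9 V/(m·s).
I_d = ε₀ A dE/dt = (8.85×10^-12)(0.0263)(-6.171×10^9) = -1.44×10^-3 A.

-1.44×10^-3 A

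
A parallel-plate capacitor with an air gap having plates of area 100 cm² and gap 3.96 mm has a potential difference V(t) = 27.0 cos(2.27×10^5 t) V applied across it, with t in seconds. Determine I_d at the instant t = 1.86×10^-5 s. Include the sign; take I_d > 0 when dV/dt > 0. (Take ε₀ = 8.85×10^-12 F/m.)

1.21×10^-4 A

C = ε₀A/d = (8.85×10^-12)(0.0100)/(3.96×10^-3) = 2.235×10^-11 F. dV/dt = V₀ω·−sin(ωt); at ωt = 4.2222 rad this factor is 0.8822.
I_d = C dV/dt = (2.235×10^-11)(27.0)(2.27×10^5)(0.8822) = 1.21×10^-4 A.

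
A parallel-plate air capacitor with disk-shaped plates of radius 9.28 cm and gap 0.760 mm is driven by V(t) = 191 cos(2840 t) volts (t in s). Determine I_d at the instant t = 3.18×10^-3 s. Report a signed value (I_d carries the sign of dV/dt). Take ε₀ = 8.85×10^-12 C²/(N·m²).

-6.55×10^-5 A

dV/dt = (191)(2840)·−sin(9.0312) = -2.080×10^5 V/s.
I_d = C dV/dt with C = ε₀A/d = (8.85×10^-12)(0.02705)/(7.60×10^-4) = 3.150×10^-10 F, so I_d = (3.150×10^-10)(-2.080×10^5) = -6.55×10^-5 A.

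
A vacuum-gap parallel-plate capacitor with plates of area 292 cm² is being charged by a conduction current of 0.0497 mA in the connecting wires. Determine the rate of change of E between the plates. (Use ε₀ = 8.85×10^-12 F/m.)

Charge continuity gives I_d = I = 4.97×10^-5 A between the plates.
Inverting I_d = ε₀ A dE/dt gives dE/dt = 4.97×10^-5 / (8.85×10^-12 · 0.0292) = 1.92×10^8 V/(m·s).

1.92×10^8 V/(m·s)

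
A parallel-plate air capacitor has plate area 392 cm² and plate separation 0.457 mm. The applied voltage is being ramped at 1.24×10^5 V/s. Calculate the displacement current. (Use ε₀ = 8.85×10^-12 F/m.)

E = V/d so dE/dt = (dV/dt)/d = 2.713×10^8 V/(m·s), and I_d = ε₀ A dE/dt = (8.85×10^-12)(0.0392)(2.713×10^8) = 9.41×10^-5 A.

9.41×10^-5 A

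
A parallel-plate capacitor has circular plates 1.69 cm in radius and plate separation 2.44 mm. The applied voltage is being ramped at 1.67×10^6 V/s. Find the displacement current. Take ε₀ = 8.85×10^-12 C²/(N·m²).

E = V/d so dE/dt = (dV/dt)/d = 6.844×10^8 V/(m·s), and I_d = ε₀ A dE/dt = (8.85×10^-12)(8.973×10^-4)(6.844×10^8) = 5.43×10^-6 A.

5.43×10^-6 A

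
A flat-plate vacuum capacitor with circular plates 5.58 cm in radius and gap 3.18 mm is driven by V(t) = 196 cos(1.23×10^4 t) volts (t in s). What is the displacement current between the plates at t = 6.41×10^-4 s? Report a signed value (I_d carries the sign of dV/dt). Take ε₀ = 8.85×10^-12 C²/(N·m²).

-6.56×10^-5 A

C = ε₀A/d = (8.85×10^-12)(9.782×10^-3)/(3.18×10^-3) = 2.722×10^-11 F. dV/dt = V₀ω·−sin(ωt); at ωt = 7.8843 rad this factor is -0.9995.
I_d = C dV/dt = (2.722×10^-11)(196)(1.23×10^4)(-0.9995) = -6.56×10^-5 A.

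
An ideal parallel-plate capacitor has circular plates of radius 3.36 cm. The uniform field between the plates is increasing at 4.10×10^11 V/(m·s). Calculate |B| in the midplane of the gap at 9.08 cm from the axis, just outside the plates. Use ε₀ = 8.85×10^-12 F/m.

2.83×10^-8 T

Total displacement current: I_d = ε₀(πR²)(dE/dt) = (8.85×10^-12)(3.547×10^-3)(4.10×10^11) = 0.01287 A.
For r ≥ R the full I_d is enclosed: B = μ₀ I_d/(2πr) = (4π×10^-7)(0.01287)/(2π·0.0908) = 2.83×10^-8 T.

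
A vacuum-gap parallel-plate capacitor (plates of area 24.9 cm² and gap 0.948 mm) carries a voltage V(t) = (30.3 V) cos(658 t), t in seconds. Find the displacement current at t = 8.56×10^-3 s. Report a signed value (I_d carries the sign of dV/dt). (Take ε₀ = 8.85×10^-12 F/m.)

dE/dt = (V₀ω/d)·−sin(ωt) with ωt = 5.63248 rad: (30.3)(658)(0.6057)/(9.48×10^-4) = 1.274×10^7 V/(m·s).
I_d = ε₀ A dE/dt = (8.85×10^-12)(2.49×10^-3)(1.274×10^7) = 2.81×10^-7 A.

2.81×10^-7 A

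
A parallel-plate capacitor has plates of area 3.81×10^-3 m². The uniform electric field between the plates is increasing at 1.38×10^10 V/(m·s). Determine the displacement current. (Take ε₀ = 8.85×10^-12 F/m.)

4.65×10^-4 A

With a uniform field, Φ_E = EA, so I_d = ε₀ A dE/dt = 4.65×10^-4 A.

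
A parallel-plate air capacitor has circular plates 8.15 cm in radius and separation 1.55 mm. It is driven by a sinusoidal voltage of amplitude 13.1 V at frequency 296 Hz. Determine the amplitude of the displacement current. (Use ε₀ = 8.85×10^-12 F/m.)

2.90×10^-6 A

The displacement current equals the conduction current C dV/dt, which peaks at C V₀ ω.
With C = ε₀A/d = (8.85×10^-12)(0.02087)/(1.55×10^-3) = 1.192×10^-10 F and ω = 2πf = 1860 rad/s, I_d,max = (1.192×10^-10)(13.1)(1860) = 2.90×10^-6 A.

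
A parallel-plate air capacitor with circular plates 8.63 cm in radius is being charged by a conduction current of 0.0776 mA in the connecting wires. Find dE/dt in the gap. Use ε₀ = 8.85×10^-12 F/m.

By continuity, I_d in the gap equals the 0.0776 mA flowing in the wire.
Then dE/dt = I_d/(ε₀A) = 3.75×10^8 V/(m·s).

3.75×10^8 V/(m·s)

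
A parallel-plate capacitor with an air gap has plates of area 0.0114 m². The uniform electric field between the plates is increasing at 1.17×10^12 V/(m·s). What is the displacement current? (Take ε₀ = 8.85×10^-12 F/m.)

With a uniform field, Φ_E = EA, so I_d = ε₀ A dE/dt = 0.118 A.

0.118 A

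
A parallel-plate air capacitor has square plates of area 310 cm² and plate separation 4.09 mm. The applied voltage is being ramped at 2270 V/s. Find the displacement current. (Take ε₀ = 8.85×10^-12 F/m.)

1.52×10^-7 A

The displacement current equals the charging current C dV/dt. With C = ε₀A/d = (8.85×10^-12)(0.0310)/(4.09×10^-3) = 6.708×10^-11 F, I_d = (6.708×10^-11)(2270) = 1.52×10^-7 A.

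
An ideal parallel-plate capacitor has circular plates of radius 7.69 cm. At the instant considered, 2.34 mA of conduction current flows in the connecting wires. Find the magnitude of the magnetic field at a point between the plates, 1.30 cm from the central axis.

Between the plates the displacement current equals the wire current: I_d = 2.34 mA = 2.34×10^-3 A.
∮B·dl = μ₀ I_d,enc with I_d,enc = I_d r²/R² = 6.687×10^-5 A; so B = μ₀ I_d,enc/(2πr) = 1.03×10^-9 T.

1.03×10^-9 T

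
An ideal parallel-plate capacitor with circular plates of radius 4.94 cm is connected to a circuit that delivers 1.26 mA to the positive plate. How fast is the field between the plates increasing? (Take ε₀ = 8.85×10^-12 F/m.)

The displacement current between the plates equals the conduction current, I_d = 1.26 mA.
Inverting I_d = ε₀ A dE/dt gives dE/dt = 1.26×10^-3 / (8.85×10^-12 · 7.667×10^-3) = 1.86×10^10 V/(m·s).

1.86×10^10 V/(m·s)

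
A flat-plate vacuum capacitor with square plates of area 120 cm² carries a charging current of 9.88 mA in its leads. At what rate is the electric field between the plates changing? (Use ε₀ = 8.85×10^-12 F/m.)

9.30×10^10 V/(m·s)

By continuity, I_d in the gap equals the 9.88 mA flowing in the wire.
Then dE/dt = I_d/(ε₀A) = 9.30×10^10 V/(m·s).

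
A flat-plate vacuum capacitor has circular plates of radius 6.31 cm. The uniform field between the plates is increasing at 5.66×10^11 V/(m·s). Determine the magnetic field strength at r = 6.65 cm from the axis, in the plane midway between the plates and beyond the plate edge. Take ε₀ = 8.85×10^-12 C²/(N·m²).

Total displacement current: I_d = ε₀(πR²)(dE/dt) = (8.85×10^-12)(0.01251)(5.66×10^11) = 0.06266 A.
Outside the plates the loop encloses all of I_d, so B·2πr = μ₀ I_d and B = 1.88×10^-7 T.

1.88×10^-7 T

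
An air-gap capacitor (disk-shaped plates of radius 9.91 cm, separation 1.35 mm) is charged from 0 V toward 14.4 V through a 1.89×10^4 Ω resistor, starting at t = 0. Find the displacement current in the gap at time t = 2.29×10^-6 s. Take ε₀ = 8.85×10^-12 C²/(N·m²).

4.19×10^-4 A

C = ε₀A/d = (8.85×10^-12)(0.03085)/(1.35×10^-3) = 2.022×10^-10 F, so τ = RC = 3.822×10^-6 s.
The conduction current is I(t) = (V₀/R) e^(−t/τ), and the displacement current between the plates equals it.
t/τ = 0.5992; I_d = (14.4/1.89×10^4) · e^(−0.5992) = (7.619×10^-4)(0.5493) = 4.19×10^-4 A.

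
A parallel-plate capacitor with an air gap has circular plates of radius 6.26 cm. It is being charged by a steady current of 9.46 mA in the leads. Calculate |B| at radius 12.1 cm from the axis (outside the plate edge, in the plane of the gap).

1.56×10^-8 T

No conduction current crosses the gap, so I_d there equals the 9.46×10^-3 A in the leads.
Outside the plates the loop encloses all of I_d, so B·2πr = μ₀ I_d and B = 1.56×10^-8 T.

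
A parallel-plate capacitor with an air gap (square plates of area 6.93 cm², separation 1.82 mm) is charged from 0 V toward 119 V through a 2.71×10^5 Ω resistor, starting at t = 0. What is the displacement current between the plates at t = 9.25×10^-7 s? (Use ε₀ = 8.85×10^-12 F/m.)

C = ε₀A/d = (8.85×10^-12)(6.93×10^-4)/(1.82×10^-3) = 3.370×10^-12 F, so τ = RC = 9.133×10^-7 s.
The conduction current is I(t) = (V₀/R) e^(−t/τ), and the displacement current between the plates equals it.
t/τ = 1.013; I_d = (119/2.71×10^5) · e^(−1.013) = (4.391×10^-4)(0.3631) = 1.59×10^-4 A.

1.59×10^-4 A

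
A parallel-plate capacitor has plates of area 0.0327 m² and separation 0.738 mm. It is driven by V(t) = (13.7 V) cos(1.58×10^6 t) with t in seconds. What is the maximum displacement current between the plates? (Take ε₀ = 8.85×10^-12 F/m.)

The displacement current equals the conduction current C dV/dt, which peaks at C V₀ ω.
With C = ε₀A/d = (8.85×10^-12)(0.0327)/(7.38×10^-4) = 3.921×10^-10 F and ω = 1.58×10^6 rad/s, I_d,max = (3.921×10^-10)(13.7)(1.58×10^6) = 8.49×10^-3 A.

8.49×10^-3 A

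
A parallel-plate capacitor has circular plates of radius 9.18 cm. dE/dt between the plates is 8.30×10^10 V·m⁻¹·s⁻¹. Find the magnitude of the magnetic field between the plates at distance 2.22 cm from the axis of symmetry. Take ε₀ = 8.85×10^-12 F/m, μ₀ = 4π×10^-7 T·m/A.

I_d = ε₀ dΦ_E/dt = ε₀ πR² (dE/dt) = (8.85×10^-12)(0.02647)(8.30×10^10) = 0.01944 A through the full plate area.
∮B·dl = μ₀ I_d,enc with I_d,enc = I_d r²/R² = 1.137×10^-3 A; so B = μ₀ I_d,enc/(2πr) = 1.02×10^-8 T.

1.02×10^-8 T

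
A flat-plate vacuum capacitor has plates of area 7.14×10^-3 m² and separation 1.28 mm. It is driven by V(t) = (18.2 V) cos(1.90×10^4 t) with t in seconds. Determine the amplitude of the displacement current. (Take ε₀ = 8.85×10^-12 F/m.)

1.71×10^-5 A

(dE/dt)_max = V₀ω/d = 2.702×10^8 V/(m·s); ω = 1.90×10^4 rad/s.
I_d,max = ε₀ A (dE/dt)_max = (8.85×10^-12)(7.14×10^-3)(2.702×10^8) = 1.71×10^-5 A.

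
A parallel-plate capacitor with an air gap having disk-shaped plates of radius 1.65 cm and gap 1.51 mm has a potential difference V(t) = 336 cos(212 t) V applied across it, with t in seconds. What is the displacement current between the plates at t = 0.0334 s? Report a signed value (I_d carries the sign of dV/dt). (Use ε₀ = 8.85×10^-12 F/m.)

dV/dt = (336)(212)·−sin(7.0808) = -5.098×10^4 V/s.
I_d = C dV/dt with C = ε₀A/d = (8.85×10^-12)(8.553×10^-4)/(1.51×10^-3) = 5.013×10^-12 F, so I_d = (5.013×10^-12)(-5.098×10^4) = -2.56×10^-7 A.

-2.56×10^-7 A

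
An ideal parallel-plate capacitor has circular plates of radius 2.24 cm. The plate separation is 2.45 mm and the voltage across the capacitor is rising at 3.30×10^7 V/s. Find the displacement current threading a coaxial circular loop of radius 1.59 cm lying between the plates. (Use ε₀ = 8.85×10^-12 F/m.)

I_d = C dV/dt with C = ε₀πR²/d = 5.693×10^-12 F, so I_d = (5.693×10^-12)(3.30×10^7) = 1.879×10^-4 A.
Since J_d is uniform, the enclosed fraction is (r/R)² = 0.5038, giving I_d,enc = 9.47×10^-5 A.

9.47×10^-5 A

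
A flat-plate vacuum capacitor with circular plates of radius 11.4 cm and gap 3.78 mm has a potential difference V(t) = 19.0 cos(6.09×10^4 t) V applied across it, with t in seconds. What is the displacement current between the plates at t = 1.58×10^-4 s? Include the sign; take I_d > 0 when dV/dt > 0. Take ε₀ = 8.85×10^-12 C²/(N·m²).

dV/dt = (19.0)(6.09×10^4)·−sin(9.6222) = 2.270×10^5 V/s.
I_d = C dV/dt with C = ε₀A/d = (8.85×10^-12)(0.04083)/(3.78×10^-3) = 9.559×10^-11 F, so I_d = (9.559×10^-11)(2.270×10^5) = 2.17×10^-5 A.

2.17×10^-5 A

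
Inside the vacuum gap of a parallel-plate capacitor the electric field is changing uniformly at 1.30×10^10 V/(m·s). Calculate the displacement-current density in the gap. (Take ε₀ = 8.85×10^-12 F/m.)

0.115 A/m²

The displacement-current density is ε₀ ∂E/∂t = (8.85×10^-12)(1.30×10^10) = 0.115 A/m².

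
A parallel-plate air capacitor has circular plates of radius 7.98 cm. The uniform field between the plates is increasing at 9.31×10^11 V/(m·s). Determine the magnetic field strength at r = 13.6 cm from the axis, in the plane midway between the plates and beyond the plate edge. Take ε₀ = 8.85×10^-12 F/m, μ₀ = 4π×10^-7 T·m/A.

Through the whole plate area (πR² = 0.02001 m²), I_d = ε₀ πR² dE/dt = 0.1649 A.
With r > R the enclosed displacement current is the full I_d; B = μ₀ I_d / (2πr) = 2.42×10^-7 T.

2.42×10^-7 T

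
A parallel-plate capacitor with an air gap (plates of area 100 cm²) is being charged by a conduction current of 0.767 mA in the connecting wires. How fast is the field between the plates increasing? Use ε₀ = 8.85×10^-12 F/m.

8.67×10^9 V/(m·s)

By continuity, I_d in the gap equals the 0.767 mA flowing in the wire.
Inverting I_d = ε₀ A dE/dt gives dE/dt = 7.67×10^-4 / (8.85×10^-12 · 0.0100) = 8.67×10^9 V/(m·s).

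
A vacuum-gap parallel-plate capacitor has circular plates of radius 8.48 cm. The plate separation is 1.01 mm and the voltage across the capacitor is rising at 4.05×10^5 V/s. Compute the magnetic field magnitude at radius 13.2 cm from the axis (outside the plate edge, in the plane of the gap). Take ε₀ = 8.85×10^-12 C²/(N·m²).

dE/dt = (dV/dt)/d = 4.010×10^8 V/(m·s); I_d = ε₀(πR²)(dE/dt) = (8.85×10^-12)(0.02259)(4.010×10^8) = 8.017×10^-5 A.
With r > R the enclosed displacement current is the full I_d; B = μ₀ I_d / (2πr) = 1.21×10^-10 T.

1.21×10^-10 T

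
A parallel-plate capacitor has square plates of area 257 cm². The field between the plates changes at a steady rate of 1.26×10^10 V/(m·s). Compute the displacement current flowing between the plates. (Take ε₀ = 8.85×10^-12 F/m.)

I_d = ε₀ A (dE/dt) = (8.85×10^-12)(0.0257 m²)(1.26×10^10) = 2.87×10^-3 A.

2.87×10^-3 A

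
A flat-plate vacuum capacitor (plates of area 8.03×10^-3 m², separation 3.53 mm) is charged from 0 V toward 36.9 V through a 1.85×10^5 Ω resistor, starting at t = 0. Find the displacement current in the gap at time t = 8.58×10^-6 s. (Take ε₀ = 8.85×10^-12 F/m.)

1.99×10^-5 A

C = ε₀A/d = (8.85×10^-12)(8.03×10^-3)/(3.53×10^-3) = 2.013×10^-11 F, so τ = RC = 3.724×10^-6 s.
The conduction current is I(t) = (V₀/R) e^(−t/τ), and the displacement current between the plates equals it.
t/τ = 2.304; I_d = (36.9/1.85×10^5) · e^(−2.304) = (1.995×10^-4)(0.09986) = 1.99×10^-5 A.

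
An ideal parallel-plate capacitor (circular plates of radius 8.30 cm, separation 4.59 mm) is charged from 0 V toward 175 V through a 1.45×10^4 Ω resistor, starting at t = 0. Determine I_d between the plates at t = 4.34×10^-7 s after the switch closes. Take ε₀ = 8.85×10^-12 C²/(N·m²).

C = ε₀A/d = (8.85×10^-12)(0.02164)/(4.59×10^-3) = 4.172×10^-11 F, so τ = RC = 6.049×10^-7 s.
The conduction current is I(t) = (V₀/R) e^(−t/τ), and the displacement current between the plates equals it.
t/τ = 0.7175; I_d = (175/1.45×10^4) · e^(−0.7175) = (0.01207)(0.4880) = 5.89×10^-3 A.

5.89×10^-3 A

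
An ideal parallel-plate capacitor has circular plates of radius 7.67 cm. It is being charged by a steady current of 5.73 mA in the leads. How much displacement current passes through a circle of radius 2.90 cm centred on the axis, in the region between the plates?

8.19×10^-4 A

Between the plates the displacement current equals the wire current: I_d = 5.73 mA = 5.73×10^-3 A.
Through an area πr² the displacement current is I_d·(πr²/πR²) = I_d (r/R)² = 8.19×10^-4 A.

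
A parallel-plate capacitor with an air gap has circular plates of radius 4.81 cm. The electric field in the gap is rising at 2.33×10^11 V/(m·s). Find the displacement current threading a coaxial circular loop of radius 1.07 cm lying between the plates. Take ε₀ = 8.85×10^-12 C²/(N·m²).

7.42×10^-4 A

I_d = ε₀ dΦ_E/dt = ε₀ πR² (dE/dt) = (8.85×10^-12)(7.268×10^-3)(2.33×10^11) = 0.01499 A through the full plate area.
The field is uniform, so I_d,enc = I_d (r/R)² = (0.01499)(1.07/4.81)² = 7.42×10^-4 A.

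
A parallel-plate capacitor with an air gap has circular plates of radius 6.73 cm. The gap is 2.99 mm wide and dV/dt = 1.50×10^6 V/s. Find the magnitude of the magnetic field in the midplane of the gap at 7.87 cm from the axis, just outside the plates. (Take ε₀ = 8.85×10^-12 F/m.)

1.61×10^-10 T

I_d = C dV/dt with C = ε₀πR²/d = 4.212×10^-11 F, so I_d = (4.212×10^-11)(1.50×10^6) = 6.318×10^-5 A.
Outside the plates the loop encloses all of I_d, so B·2πr = μ₀ I_d and B = 1.61×10^-10 T.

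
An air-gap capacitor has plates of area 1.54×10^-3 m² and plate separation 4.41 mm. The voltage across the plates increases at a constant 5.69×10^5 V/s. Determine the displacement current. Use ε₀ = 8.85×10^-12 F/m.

C = ε₀A/d = (8.85×10^-12)(1.54×10^-3)/(4.41×10^-3) = 3.090×10^-12 F.
I_d = C dV/dt = (3.090×10^-12)(5.69×10^5) = 1.76×10^-6 A.

1.76×10^-6 A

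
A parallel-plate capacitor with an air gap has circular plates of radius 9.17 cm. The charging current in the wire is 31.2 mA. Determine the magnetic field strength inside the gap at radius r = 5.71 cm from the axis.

4.24×10^-8 T

Between the plates the displacement current equals the wire current: I_d = 31.2 mA = 0.0312 A.
∮B·dl = μ₀ I_d,enc with I_d,enc = I_d r²/R² = 0.01210 A; so B = μ₀ I_d,enc/(2πr) = 4.24×10^-8 T.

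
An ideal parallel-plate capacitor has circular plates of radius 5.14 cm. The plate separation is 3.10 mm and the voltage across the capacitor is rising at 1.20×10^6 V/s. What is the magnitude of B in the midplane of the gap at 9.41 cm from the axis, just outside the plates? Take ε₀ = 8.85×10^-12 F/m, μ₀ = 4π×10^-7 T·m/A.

dE/dt = (dV/dt)/d = 3.871×10^8 V/(m·s); I_d = ε₀(πR²)(dE/dt) = (8.85×10^-12)(8.300×10^-3)(3.871×10^8) = 2.843×10^-5 A.
With r > R the enclosed displacement current is the full I_d; B = μ₀ I_d / (2πr) = 6.04×10^-11 T.

6.04×10^-11 T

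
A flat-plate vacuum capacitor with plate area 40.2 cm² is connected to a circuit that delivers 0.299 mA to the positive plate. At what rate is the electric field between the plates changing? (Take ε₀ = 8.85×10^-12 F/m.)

By continuity, I_d in the gap equals the 0.299 mA flowing in the wire.
Since I_d = ε₀ A dE/dt, dE/dt = I_d/(ε₀A) = (2.99×10^-4)/((8.85×10^-12)(4.02×10^-3)) = 8.40×10^9 V/(m·s).

8.40×10^9 V/(m·s)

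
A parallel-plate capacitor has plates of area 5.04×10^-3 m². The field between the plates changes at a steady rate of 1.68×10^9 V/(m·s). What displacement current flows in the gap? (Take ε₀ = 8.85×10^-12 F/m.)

With a uniform field, Φ_E = EA, so I_d = ε₀ A dE/dt = 7.49×10^-5 A.

7.49×10^-5 A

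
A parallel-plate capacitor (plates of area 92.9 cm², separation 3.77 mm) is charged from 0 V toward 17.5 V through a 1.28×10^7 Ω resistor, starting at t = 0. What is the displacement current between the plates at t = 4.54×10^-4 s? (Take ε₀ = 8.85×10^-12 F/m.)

2.69×10^-7 A

C = ε₀A/d = (8.85×10^-12)(9.29×10^-3)/(3.77×10^-3) = 2.181×10^-11 F, so τ = RC = 2.792×10^-4 s.
The conduction current is I(t) = (V₀/R) e^(−t/τ), and the displacement current between the plates equals it.
t/τ = 1.626; I_d = (17.5/1.28×10^7) · e^(−1.626) = (1.367×10^-6)(0.1967) = 2.69×10^-7 A.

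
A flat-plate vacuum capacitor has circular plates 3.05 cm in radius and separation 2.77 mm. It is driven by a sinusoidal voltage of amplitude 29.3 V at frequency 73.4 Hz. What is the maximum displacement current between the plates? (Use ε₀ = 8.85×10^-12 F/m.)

C = ε₀A/d = (8.85×10^-12)(2.922×10^-3)/(2.77×10^-3) = 9.336×10^-12 F; ω = 2πf = 461.2 rad/s.
I_d = C dV/dt, so |I_d|_max = C V₀ ω = (9.336×10^-12)(29.3)(461.2) = 1.26×10^-7 A.

1.26×10^-7 A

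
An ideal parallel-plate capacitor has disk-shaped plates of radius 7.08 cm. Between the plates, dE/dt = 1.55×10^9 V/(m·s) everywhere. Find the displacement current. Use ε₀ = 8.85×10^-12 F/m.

2.16×10^-4 A

With a uniform field, Φ_E = EA, so I_d = ε₀ A dE/dt = 2.16×10^-4 A.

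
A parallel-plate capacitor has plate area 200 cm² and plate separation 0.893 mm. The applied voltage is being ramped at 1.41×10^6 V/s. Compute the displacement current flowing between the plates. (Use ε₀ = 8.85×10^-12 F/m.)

C = ε₀A/d = (8.85×10^-12)(0.0200)/(8.93×10^-4) = 1.982×10^-10 F.
I_d = C dV/dt = (1.982×10^-10)(1.41×10^6) = 2.79×10^-4 A.

2.79×10^-4 A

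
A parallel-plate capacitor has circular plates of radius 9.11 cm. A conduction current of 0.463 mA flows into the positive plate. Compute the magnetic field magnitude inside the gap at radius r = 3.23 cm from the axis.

No conduction current crosses the gap, so I_d there equals the 4.63×10^-4 A in the leads.
An Ampèrian loop of radius r encloses a fraction (r/R)² of I_d. Then B·2πr = μ₀ I_d (r/R)², giving B = μ₀ I_d r/(2πR²) = 3.60×10^-10 T.

3.60×10^-10 T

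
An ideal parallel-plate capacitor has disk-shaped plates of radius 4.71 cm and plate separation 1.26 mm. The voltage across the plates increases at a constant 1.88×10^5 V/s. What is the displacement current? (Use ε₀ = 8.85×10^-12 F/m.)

9.20×10^-6 A

C = ε₀A/d = (8.85×10^-12)(6.969×10^-3)/(1.26×10^-3) = 4.895×10^-11 F.
I_d = C dV/dt = (4.895×10^-11)(1.88×10^5) = 9.20×10^-6 A.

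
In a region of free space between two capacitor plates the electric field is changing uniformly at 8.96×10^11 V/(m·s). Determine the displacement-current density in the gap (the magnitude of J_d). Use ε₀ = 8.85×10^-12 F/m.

J_d = ε₀ ∂E/∂t, so J_d = 7.93 A/m².

7.93 A/m²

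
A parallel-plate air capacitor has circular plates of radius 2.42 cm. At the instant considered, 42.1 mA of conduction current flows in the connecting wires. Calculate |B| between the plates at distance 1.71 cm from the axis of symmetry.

No conduction current crosses the gap, so I_d there equals the 0.0421 A in the leads.
∮B·dl = μ₀ I_d,enc with I_d,enc = I_d r²/R² = 0.02102 A; so B = μ₀ I_d,enc/(2πr) = 2.46×10^-7 T.

2.46×10^-7 T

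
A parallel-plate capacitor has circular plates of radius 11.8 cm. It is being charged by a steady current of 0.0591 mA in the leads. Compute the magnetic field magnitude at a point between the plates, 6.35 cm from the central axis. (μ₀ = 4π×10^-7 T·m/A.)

By continuity the displacement current in the gap matches the conduction current: I_d = 5.91×10^-5 A.
∮B·dl = μ₀ I_d,enc with I_d,enc = I_d r²/R² = 1.711×10^-5 A; so B = μ₀ I_d,enc/(2πr) = 5.39×10^-11 T.

5.39×10^-11 T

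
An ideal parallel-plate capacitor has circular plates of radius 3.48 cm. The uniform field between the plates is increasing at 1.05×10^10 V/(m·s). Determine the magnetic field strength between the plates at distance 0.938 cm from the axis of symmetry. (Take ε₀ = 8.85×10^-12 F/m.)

I_d = ε₀ dΦ_E/dt = ε₀ πR² (dE/dt) = (8.85×10^-12)(3.805×10^-3)(1.05×10^10) = 3.536×10^-4 A through the full plate area.
An Ampèrian loop of radius r encloses a fraction (r/R)² of I_d. Then B·2πr = μ₀ I_d (r/R)², giving B = μ₀ I_d r/(2πR²) = 5.48×10^-10 T.

5.48×10^-10 T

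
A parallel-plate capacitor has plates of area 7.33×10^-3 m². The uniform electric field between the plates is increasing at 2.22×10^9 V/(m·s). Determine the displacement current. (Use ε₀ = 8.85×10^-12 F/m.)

I_d = ε₀ A (dE/dt) = (8.85×10^-12)(7.33×10^-3 m²)(2.22×10^9) = 1.44×10^-4 A.

1.44×10^-4 A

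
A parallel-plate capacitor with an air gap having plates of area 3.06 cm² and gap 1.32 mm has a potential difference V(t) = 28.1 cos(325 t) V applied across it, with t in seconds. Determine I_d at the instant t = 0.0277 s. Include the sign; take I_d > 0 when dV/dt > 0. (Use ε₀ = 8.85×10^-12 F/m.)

-7.68×10^-9 A

dE/dt = (V₀ω/d)·−sin(ωt) with ωt = 9.0025 rad: (28.1)(325)(-0.4098)/(1.32×10^-3) = -2.835×10^6 V/(m·s).
I_d = ε₀ A dE/dt = (8.85×10^-12)(3.06×10^-4)(-2.835×10^6) = -7.68×10^-9 A.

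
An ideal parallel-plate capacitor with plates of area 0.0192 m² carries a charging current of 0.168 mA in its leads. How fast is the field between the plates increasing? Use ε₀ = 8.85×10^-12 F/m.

9.89×10^8 V/(m·s)

By continuity, I_d in the gap equals the 0.168 mA flowing in the wire.
Inverting I_d = ε₀ A dE/dt gives dE/dt = 1.68×10^-4 / (8.85×10^-12 · 0.0192) = 9.89×10^8 V/(m·s).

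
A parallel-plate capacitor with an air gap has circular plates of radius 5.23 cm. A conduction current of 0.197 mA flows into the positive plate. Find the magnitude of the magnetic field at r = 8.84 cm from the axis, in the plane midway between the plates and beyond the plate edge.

Between the plates the displacement current equals the wire current: I_d = 0.197 mA = 1.97×10^-4 A.
With r > R the enclosed displacement current is the full I_d; B = μ₀ I_d / (2πr) = 4.46×10^-10 T.

4.46×10^-10 T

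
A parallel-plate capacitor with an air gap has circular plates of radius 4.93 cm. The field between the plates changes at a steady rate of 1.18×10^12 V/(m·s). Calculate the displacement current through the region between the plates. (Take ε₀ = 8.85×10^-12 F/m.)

0.0797 A

I_d = ε₀ A (dE/dt) = (8.85×10^-12)(7.636×10^-3 m²)(1.18×10^12) = 0.0797 A.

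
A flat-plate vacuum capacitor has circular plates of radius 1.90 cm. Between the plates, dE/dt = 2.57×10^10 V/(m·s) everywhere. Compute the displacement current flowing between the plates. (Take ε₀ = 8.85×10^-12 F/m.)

2.58×10^-4 A

The displacement current is ε₀ times dΦ_E/dt = ε₀ A dE/dt = (8.85×10^-12)(1.134×10^-3)(2.57×10^10) = 2.58×10^-4 A.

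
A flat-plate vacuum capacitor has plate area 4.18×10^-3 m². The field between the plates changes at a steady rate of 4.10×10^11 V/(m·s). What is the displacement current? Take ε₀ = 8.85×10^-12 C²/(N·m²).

With a uniform field, Φ_E = EA, so I_d = ε₀ A dE/dt = 0.0152 A.

0.0152 A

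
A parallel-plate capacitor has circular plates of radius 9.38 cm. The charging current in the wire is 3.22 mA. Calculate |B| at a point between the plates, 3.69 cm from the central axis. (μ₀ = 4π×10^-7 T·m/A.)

By continuity the displacement current in the gap matches the conduction current: I_d = 3.22×10^-3 A.
An Ampèrian loop of radius r encloses a fraction (r/R)² of I_d. Then B·2πr = μ₀ I_d (r/R)², giving B = μ₀ I_d r/(2πR²) = 2.70×10^-9 T.

2.70×10^-9 T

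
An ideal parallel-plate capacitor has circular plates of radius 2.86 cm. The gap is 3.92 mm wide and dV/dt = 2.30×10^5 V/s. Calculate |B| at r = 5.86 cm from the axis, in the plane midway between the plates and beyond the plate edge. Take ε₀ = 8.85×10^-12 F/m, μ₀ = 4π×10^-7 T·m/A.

dE/dt = (dV/dt)/d = 5.867×10^7 V/(m·s); I_d = ε₀(πR²)(dE/dt) = (8.85×10^-12)(2.570×10^-3)(5.867×10^7) = 1.334×10^-6 A.
With r > R the enclosed displacement current is the full I_d; B = μ₀ I_d / (2πr) = 4.55×10^-12 T.

4.55×10^-12 T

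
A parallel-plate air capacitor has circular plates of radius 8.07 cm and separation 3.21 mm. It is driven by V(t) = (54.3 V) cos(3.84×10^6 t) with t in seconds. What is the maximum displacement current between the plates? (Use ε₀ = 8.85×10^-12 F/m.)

0.0118 A

The displacement current equals the conduction current C dV/dt, which peaks at C V₀ ω.
With C = ε₀A/d = (8.85×10^-12)(0.02046)/(3.21×10^-3) = 5.641×10^-11 F and ω = 3.84×10^6 rad/s, I_d,max = (5.641×10^-11)(54.3)(3.84×10^6) = 0.0118 A.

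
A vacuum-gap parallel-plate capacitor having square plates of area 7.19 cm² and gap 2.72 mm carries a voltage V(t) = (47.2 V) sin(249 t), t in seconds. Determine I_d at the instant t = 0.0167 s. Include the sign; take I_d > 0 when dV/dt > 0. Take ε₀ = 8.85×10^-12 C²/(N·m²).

dV/dt = (47.2)(249)·cos(4.1583) = -6184 V/s.
I_d = C dV/dt with C = ε₀A/d = (8.85×10^-12)(7.19×10^-4)/(2.72×10^-3) = 2.339×10^-12 F, so I_d = (2.339×10^-12)(-6184) = -1.45×10^-8 A.

-1.45×10^-8 A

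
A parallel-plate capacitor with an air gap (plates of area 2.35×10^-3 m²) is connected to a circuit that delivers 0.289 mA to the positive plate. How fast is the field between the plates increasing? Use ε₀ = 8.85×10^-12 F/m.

By continuity, I_d in the gap equals the 0.289 mA flowing in the wire.
Since I_d = ε₀ A dE/dt, dE/dt = I_d/(ε₀A) = (2.89×10^-4)/((8.85×10^-12)(2.35×10^-3)) = 1.39×10^10 V/(m·s).

1.39×10^10 V/(m·s)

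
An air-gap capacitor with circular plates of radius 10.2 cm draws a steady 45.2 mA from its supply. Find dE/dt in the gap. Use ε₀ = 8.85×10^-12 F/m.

The displacement current between the plates equals the conduction current, I_d = 45.2 mA.
Inverting I_d = ε₀ A dE/dt gives dE/dt = 0.0452 / (8.85×10^-12 · 0.03269) = 1.56×10^11 V/(m·s).

1.56×10^11 V/(m·s)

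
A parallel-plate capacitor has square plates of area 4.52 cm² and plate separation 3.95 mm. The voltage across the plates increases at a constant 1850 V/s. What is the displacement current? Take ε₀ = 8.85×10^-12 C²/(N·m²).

E = V/d so dE/dt = (dV/dt)/d = 4.684×10^5 V/(m·s), and I_d = ε₀ A dE/dt = (8.85×10^-12)(4.52×10^-4)(4.684×10^5) = 1.87×10^-9 A.

1.87×10^-9 A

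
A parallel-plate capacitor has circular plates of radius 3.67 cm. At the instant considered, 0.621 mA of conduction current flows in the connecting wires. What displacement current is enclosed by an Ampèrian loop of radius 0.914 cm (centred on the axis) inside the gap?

No conduction current crosses the gap, so I_d there equals the 6.21×10^-4 A in the leads.
Through an area πr² the displacement current is I_d·(πr²/πR²) = I_d (r/R)² = 3.85×10^-5 A.

3.85×10^-5 A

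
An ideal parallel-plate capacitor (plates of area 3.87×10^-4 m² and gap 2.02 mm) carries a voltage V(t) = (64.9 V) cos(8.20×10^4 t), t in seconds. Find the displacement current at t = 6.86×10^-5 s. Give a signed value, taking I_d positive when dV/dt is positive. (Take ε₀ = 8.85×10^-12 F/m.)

dV/dt = (64.9)(8.20×10^4)·−sin(5.6252) = 3.254×10^6 V/s.
I_d = C dV/dt with C = ε₀A/d = (8.85×10^-12)(3.87×10^-4)/(2.02×10^-3) = 1.696×10^-12 F, so I_d = (1.696×10^-12)(3.254×10^6) = 5.52×10^-6 A.

5.52×10^-6 A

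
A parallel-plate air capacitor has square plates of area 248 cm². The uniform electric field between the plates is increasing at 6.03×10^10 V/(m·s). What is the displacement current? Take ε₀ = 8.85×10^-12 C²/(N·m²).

0.0132 A

I_d = ε₀ A (dE/dt) = (8.85×10^-12)(0.0248 m²)(6.03×10^10) = 0.0132 A.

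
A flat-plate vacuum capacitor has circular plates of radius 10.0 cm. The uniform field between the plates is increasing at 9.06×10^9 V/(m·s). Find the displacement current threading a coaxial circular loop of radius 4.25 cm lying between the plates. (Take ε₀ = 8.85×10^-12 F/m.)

I_d = ε₀ dΦ_E/dt = ε₀ πR² (dE/dt) = (8.85×10^-12)(0.03142)(9.06×10^9) = 2.519×10^-3 A through the full plate area.
Since J_d is uniform, the enclosed fraction is (r/R)² = 0.1806, giving I_d,enc = 4.55×10^-4 A.

4.55×10^-4 A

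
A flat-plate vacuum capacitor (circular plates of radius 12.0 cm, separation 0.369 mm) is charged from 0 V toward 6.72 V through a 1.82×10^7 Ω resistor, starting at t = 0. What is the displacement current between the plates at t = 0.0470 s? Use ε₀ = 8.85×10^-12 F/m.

3.42×10^-8 A

With C = ε₀A/d = (8.85×10^-12)(0.04524)/(3.69×10^-4) = 1.085×10^-9 F, the time constant is τ = RC = 0.01975 s, so t/τ = 2.380 and e^(−t/τ) = 0.09255.
I_d = I_cond = (V₀/R) e^(−t/τ) = (3.692×10^-7)(0.09255) = 3.42×10^-8 A.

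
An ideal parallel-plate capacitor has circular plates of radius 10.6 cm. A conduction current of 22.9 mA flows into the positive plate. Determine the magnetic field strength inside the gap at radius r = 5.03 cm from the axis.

No conduction current crosses the gap, so I_d there equals the 0.0229 A in the leads.
∮B·dl = μ₀ I_d,enc with I_d,enc = I_d r²/R² = 5.157×10^-3 A; so B = μ₀ I_d,enc/(2πr) = 2.05×10^-8 T.

2.05×10^-8 T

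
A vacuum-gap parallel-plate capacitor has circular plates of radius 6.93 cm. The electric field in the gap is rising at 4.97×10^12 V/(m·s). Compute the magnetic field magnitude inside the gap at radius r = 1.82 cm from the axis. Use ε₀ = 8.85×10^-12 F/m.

5.03×10^-7 T

I_d = ε₀ dΦ_E/dt = ε₀ πR² (dE/dt) = (8.85×10^-12)(0.01509)(4.97×10^12) = 0.6637 A through the full plate area.
For r < R the Ampère–Maxwell law gives B(2πr) = μ₀ I_d (r²/R²), so B = μ₀ I_d r/(2πR²) = (4π×10^-7)(0.6637)(0.0182)/(2π·0.0693²) = 5.03×10^-7 T.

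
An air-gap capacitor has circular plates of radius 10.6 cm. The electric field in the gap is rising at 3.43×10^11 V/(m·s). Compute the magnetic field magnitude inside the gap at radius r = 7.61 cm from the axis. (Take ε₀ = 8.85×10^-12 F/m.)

Through the whole plate area (πR² = 0.03530 m²), I_d = ε₀ πR² dE/dt = 0.1072 A.
For r < R the Ampère–Maxwell law gives B(2πr) = μ₀ I_d (r²/R²), so B = μ₀ I_d r/(2πR²) = (4π×10^-7)(0.1072)(0.0761)/(2π·0.106²) = 1.45×10^-7 T.

1.45×10^-7 T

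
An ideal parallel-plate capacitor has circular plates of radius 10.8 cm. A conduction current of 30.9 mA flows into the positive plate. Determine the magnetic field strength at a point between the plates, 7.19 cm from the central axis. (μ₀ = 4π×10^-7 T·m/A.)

3.81×10^-8 T

By continuity the displacement current in the gap matches the conduction current: I_d = 0.0309 A.
For r < R the Ampère–Maxwell law gives B(2πr) = μ₀ I_d (r²/R²), so B = μ₀ I_d r/(2πR²) = (4π×10^-7)(0.0309)(0.0719)/(2π·0.108²) = 3.81×10^-8 T.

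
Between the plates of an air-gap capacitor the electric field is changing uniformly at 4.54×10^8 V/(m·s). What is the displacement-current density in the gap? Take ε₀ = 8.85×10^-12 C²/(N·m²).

4.02×10^-3 A/m²

J_d = ε₀ dE/dt = (8.85×10^-12)(4.54×10^8) = 4.02×10^-3 A/m².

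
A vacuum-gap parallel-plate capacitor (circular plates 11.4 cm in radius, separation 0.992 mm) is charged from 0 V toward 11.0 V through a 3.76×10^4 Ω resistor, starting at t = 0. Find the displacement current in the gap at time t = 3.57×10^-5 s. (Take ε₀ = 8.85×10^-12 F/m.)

2.16×10^-5 A

With C = ε₀A/d = (8.85×10^-12)(0.04083)/(9.92×10^-4) = 3.643×10^-10 F, the time constant is τ = RC = 1.370×10^-5 s, so t/τ = 2.606 and e^(−t/τ) = 0.07383.
I_d = I_cond = (V₀/R) e^(−t/τ) = (2.926×10^-4)(0.07383) = 2.16×10^-5 A.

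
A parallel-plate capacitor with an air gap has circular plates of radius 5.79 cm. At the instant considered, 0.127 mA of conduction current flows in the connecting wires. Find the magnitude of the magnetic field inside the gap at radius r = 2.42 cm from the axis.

1.83×10^-10 T

By continuity the displacement current in the gap matches the conduction current: I_d = 1.27×10^-4 A.
An Ampèrian loop of radius r encloses a fraction (r/R)² of I_d. Then B·2πr = μ₀ I_d (r/R)², giving B = μ₀ I_d r/(2πR²) = 1.83×10^-10 T.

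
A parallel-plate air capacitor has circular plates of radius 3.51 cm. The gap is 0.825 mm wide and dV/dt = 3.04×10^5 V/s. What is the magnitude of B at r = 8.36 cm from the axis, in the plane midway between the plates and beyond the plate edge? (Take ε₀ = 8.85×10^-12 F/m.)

3.02×10^-11 T

dE/dt = (dV/dt)/d = 3.685×10^8 V/(m·s); I_d = ε₀(πR²)(dE/dt) = (8.85×10^-12)(3.870×10^-3)(3.685×10^8) = 1.262×10^-5 A.
Outside the plates the loop encloses all of I_d, so B·2πr = μ₀ I_d and B = 3.02×10^-11 T.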